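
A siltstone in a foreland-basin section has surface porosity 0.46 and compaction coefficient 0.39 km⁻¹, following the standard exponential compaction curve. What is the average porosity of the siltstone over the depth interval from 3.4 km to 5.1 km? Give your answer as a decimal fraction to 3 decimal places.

0.089

⟨n⟩ = (1/(z₂−z₁)) ∫ n₀ e^(−kz) dz = n₀·(e^(−k·z₁) − e^(−k·z₂)) / (k·(z₂−z₁))
e^(−0.39×3.4) = 0.2655; e^(−0.39×5.1) = 0.1368
⟨n⟩ = 0.46 × (0.2655 − 0.1368) / (0.39 × 1.7) = 0.46 × 0.1941 = 0.0893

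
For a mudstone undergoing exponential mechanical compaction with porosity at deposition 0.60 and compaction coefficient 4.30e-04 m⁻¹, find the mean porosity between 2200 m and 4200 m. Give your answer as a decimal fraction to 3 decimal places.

Working in km (1 km = 1000 m; k in km⁻¹ = k in m⁻¹ × 1000):
⟨φ⟩ = (1/(Z₂−Z₁)) ∫ φ₀ e^(−kZ) dZ = φ₀·(e^(−k·Z₁) − e^(−k·Z₂)) / (k·(Z₂−Z₁))
e^(−0.43×2.2) = 0.3883; e^(−0.43×4.2) = 0.1643
⟨φ⟩ = 0.6 × (0.3883 − 0.1643) / (0.43 × 2) = 0.6 × 0.2604 = 0.1563

0.156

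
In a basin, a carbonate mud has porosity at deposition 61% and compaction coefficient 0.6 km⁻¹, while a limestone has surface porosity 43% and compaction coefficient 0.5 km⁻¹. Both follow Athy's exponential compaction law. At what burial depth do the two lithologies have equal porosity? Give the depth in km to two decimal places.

Set φ₀ₐ e^(−cₐd) = φ₀ᵦ e^(−cᵦd) ⇒ ln(φ₀ₐ/φ₀ᵦ) = (cₐ − cᵦ)·d
d = ln(0.61/0.43) / (0.6 − 0.5) = 0.3497 / 0.1 = 3.497 km

3.50 km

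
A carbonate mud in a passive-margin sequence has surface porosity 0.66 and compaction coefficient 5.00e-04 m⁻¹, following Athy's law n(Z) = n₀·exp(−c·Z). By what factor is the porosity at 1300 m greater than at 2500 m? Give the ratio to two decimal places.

1.82

Working in km (1 km = 1000 m; c in km⁻¹ = c in m⁻¹ × 1000):
n(Z₁)/n(Z₂) = e^(−c·Z₁)/e^(−c·Z₂) = e^{c(Z₂−Z₁)}
= exp(0.5 × 1.2) = exp(0.6) = 1.8221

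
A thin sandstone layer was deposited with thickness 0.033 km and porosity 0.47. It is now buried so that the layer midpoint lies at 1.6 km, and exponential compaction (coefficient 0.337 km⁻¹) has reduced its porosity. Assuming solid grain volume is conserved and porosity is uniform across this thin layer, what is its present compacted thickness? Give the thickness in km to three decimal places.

Porosity at 1.6 km: phi = 0.47·exp(−0.337×1.6) = 0.2741
Solid-volume conservation: h(1−phi) = h₀(1−phi₀) ⇒ h = h₀·(1−phi₀)/(1−phi)
h = 0.033 × (1 − 0.47)/(1 − 0.2741) = 0.033 × 0.7301 = 0.0241 km

0.024 km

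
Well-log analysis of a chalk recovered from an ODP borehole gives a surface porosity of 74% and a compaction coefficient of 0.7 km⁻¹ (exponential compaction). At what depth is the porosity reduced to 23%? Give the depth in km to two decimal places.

1.67 km

Invert Athy's law: d = ln(n₀/n) / β
d = ln(0.74/0.23) / 0.7 = ln(3.217) / 0.7 = 1.1686 / 0.7 = 1.669 km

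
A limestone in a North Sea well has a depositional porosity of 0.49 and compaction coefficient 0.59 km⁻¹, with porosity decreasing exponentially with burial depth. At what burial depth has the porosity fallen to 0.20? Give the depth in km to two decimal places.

Invert Athy's law: z = ln(n₀/n) / k
z = ln(0.49/0.2) / 0.59 = ln(2.45) / 0.59 = 0.8961 / 0.59 = 1.519 km

1.52 km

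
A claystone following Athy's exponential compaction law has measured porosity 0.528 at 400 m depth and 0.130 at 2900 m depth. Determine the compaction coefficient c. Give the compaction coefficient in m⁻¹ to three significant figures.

0.000561 m⁻¹

Working in km (1 km = 1000 m; c in km⁻¹ = c in m⁻¹ × 1000):
Athy: phi(d) = phi₀ e^(−cd) ⇒ phi₁/phi₂ = e^{c(d₂−d₁)} ⇒ c = ln(phi₁/phi₂)/(d₂−d₁)
c = ln(0.528/0.13) / (2.9 − 0.4) = ln(4.062) / 2.5 = 1.4016 / 2.5 = 0.5606 km⁻¹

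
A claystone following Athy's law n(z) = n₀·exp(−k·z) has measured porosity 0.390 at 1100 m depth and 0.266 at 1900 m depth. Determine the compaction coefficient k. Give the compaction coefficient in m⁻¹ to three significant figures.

0.000478 m⁻¹

Working in km (1 km = 1000 m; k in km⁻¹ = k in m⁻¹ × 1000):
Athy: n(z) = n₀ e^(−kz) ⇒ n₁/n₂ = e^{k(z₂−z₁)} ⇒ k = ln(n₁/n₂)/(z₂−z₁)
k = ln(0.39/0.266) / (1.9 − 1.1) = ln(1.466) / 0.8 = 0.3827 / 0.8 = 0.4783 km⁻¹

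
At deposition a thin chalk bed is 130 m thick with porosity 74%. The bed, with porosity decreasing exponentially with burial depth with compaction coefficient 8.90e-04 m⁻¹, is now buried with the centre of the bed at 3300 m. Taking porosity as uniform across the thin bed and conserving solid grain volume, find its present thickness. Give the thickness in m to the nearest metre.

Working in km (1 km = 1000 m; c in km⁻¹ = c in m⁻¹ × 1000):
Porosity at 3.3 km: φ = 0.74·exp(−0.89×3.3) = 0.0392
Solid-volume conservation: h(1−φ) = h₀(1−φ₀) ⇒ h = h₀·(1−φ₀)/(1−φ)
h = 0.13 × (1 − 0.74)/(1 − 0.0392) = 0.13 × 0.2706 = 0.0352 km

35 m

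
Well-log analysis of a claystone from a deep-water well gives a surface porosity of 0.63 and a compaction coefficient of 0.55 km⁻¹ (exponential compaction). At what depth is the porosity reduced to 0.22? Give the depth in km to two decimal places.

1.91 km

Invert Athy's law: z = ln(n₀/n) / k
z = ln(0.63/0.22) / 0.55 = ln(2.864) / 0.55 = 1.0521 / 0.55 = 1.913 km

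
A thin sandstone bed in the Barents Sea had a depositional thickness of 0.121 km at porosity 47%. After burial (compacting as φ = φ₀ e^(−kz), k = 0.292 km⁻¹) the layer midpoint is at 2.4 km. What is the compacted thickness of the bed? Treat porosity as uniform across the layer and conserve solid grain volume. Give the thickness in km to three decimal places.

Porosity at 2.4 km: φ = 0.47·exp(−0.292×2.4) = 0.2332
Solid-volume conservation: h(1−φ) = h₀(1−φ₀) ⇒ h = h₀·(1−φ₀)/(1−φ)
h = 0.121 × (1 − 0.47)/(1 − 0.2332) = 0.121 × 0.6912 = 0.0836 km

0.084 km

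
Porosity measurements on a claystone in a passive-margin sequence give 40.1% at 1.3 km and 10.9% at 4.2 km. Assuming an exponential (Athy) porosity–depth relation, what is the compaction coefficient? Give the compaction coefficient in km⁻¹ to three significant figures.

0.449 km⁻¹

Athy: n(z) = n₀ e^(−cz) ⇒ n₁/n₂ = e^{c(z₂−z₁)} ⇒ c = ln(n₁/n₂)/(z₂−z₁)
c = ln(0.401/0.109) / (4.2 − 1.3) = ln(3.679) / 2.9 = 1.3026 / 2.9 = 0.4492 km⁻¹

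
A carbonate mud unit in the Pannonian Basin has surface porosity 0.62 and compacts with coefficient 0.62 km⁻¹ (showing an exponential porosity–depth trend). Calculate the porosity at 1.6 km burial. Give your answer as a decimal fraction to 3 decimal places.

0.230

phi = phi₀·exp(−β·Z) = 0.62 × exp(−0.62 × 1.6) = 0.62 × exp(−0.992)
  = 0.62 × 0.3708 = 0.2299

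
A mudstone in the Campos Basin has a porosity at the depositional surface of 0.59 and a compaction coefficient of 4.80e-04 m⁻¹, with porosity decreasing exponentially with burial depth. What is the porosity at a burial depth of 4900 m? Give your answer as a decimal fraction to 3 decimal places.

Working in km (1 km = 1000 m; k in km⁻¹ = k in m⁻¹ × 1000):
n = n₀·exp(−k·d) = 0.59 × exp(−0.48 × 4.9) = 0.59 × exp(−2.352)
  = 0.59 × 0.0952 = 0.0562

0.056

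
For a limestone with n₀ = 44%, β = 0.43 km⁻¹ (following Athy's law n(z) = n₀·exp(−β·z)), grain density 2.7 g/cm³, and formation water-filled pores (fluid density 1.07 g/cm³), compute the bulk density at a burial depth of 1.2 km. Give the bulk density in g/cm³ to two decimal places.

Porosity at depth: n = 0.44·exp(−0.43×1.2) = 0.44×0.5969 = 0.2626
Bulk density: ρ_b = (1−n)ρ_g + n·ρ_f = 0.7374×2.7 + 0.2626×1.07
       = 1.991 + 0.281 = 2.272 g/cm³

2.27 g/cm³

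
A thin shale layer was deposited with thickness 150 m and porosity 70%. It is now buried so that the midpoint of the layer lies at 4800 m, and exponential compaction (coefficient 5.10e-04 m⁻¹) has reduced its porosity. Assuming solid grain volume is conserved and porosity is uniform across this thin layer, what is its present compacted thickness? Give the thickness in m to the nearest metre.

Working in km (1 km = 1000 m; c in km⁻¹ = c in m⁻¹ × 1000):
Porosity at 4.8 km: n = 0.7·exp(−0.51×4.8) = 0.0605
Solid-volume conservation: h(1−n) = h₀(1−n₀) ⇒ h = h₀·(1−n₀)/(1−n)
h = 0.15 × (1 − 0.7)/(1 − 0.0605) = 0.15 × 0.3193 = 0.0479 km

48 m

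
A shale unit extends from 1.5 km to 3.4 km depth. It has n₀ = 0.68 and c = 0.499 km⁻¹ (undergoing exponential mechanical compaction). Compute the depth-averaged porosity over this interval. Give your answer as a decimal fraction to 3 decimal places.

⟨n⟩ = (1/(Z₂−Z₁)) ∫ n₀ e^(−cZ) dZ = n₀·(e^(−c·Z₁) − e^(−c·Z₂)) / (c·(Z₂−Z₁))
e^(−0.499×1.5) = 0.4731; e^(−0.499×3.4) = 0.1833
⟨n⟩ = 0.68 × (0.4731 − 0.1833) / (0.499 × 1.9) = 0.68 × 0.3056 = 0.2078

0.208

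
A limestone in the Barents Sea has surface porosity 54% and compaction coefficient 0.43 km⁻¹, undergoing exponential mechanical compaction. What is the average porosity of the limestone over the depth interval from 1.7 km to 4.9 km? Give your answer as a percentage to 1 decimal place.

⟨φ⟩ = (1/(Z₂−Z₁)) ∫ φ₀ e^(−cZ) dZ = φ₀·(e^(−c·Z₁) − e^(−c·Z₂)) / (c·(Z₂−Z₁))
e^(−0.43×1.7) = 0.4814; e^(−0.43×4.9) = 0.1216
⟨φ⟩ = 0.54 × (0.4814 − 0.1216) / (0.43 × 3.2) = 0.54 × 0.2615 = 0.1412

14.1%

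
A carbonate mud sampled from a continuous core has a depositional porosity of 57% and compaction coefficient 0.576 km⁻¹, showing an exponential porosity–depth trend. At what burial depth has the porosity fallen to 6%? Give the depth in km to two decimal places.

Invert Athy's law: Z = ln(φ₀/φ) / c
Z = ln(0.57/0.06) / 0.576 = ln(9.5) / 0.576 = 2.2513 / 0.576 = 3.908 km

3.91 km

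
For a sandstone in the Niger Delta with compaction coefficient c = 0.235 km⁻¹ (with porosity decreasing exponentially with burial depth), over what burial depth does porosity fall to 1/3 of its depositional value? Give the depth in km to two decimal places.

4.67 km

φ/φ₀ = 1/3 ⇒ exp(−c·z) = 1/3 ⇒ z = ln(3) / c
z = 1.0986 / 0.235 = 4.675 km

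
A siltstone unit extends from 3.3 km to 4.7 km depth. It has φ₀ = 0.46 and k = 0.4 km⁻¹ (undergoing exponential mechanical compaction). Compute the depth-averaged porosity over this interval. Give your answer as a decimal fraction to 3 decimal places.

⟨φ⟩ = (1/(z₂−z₁)) ∫ φ₀ e^(−kz) dz = φ₀·(e^(−k·z₁) − e^(−k·z₂)) / (k·(z₂−z₁))
e^(−0.4×3.3) = 0.2671; e^(−0.4×4.7) = 0.1526
⟨φ⟩ = 0.46 × (0.2671 − 0.1526) / (0.4 × 1.4) = 0.46 × 0.2045 = 0.0941

0.094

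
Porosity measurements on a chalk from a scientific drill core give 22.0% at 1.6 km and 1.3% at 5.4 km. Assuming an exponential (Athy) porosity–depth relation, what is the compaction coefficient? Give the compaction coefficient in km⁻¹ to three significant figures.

Athy: phi(z) = phi₀ e^(−kz) ⇒ phi₁/phi₂ = e^{k(z₂−z₁)} ⇒ k = ln(phi₁/phi₂)/(z₂−z₁)
k = ln(0.22/0.013) / (5.4 − 1.6) = ln(16.92) / 3.8 = 2.8287 / 3.8 = 0.7444 km⁻¹

0.744 km⁻¹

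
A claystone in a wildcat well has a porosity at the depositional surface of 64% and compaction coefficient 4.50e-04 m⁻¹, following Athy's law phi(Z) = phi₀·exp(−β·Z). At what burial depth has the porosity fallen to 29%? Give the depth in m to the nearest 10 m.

1760 m

Working in km (1 km = 1000 m; β in km⁻¹ = β in m⁻¹ × 1000):
Invert Athy's law: Z = ln(phi₀/phi) / β
Z = ln(0.64/0.29) / 0.45 = ln(2.207) / 0.45 = 0.7916 / 0.45 = 1.759 km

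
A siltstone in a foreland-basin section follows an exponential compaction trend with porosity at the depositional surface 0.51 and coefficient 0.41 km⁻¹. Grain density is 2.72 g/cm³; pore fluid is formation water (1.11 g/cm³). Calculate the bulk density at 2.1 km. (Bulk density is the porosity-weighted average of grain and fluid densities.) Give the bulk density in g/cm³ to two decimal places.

Porosity at depth: phi = 0.51·exp(−0.41×2.1) = 0.51×0.4227 = 0.2156
Bulk density: ρ_b = (1−phi)ρ_g + phi·ρ_f = 0.7844×2.72 + 0.2156×1.11
       = 2.134 + 0.239 = 2.373 g/cm³

2.37 g/cm³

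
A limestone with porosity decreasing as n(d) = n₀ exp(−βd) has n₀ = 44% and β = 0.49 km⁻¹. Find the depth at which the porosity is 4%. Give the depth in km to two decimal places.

Invert Athy's law: d = ln(n₀/n) / β
d = ln(0.44/0.04) / 0.49 = ln(11) / 0.49 = 2.3979 / 0.49 = 4.894 km

4.89 km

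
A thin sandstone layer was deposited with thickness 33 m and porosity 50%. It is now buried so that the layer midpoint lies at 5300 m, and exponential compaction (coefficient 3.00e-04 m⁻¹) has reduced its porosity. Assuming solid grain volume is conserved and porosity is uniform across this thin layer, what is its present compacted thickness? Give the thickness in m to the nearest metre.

18 m

Working in km (1 km = 1000 m; k in km⁻¹ = k in m⁻¹ × 1000):
Porosity at 5.3 km: n = 0.5·exp(−0.3×5.3) = 0.1020
Solid-volume conservation: h(1−n) = h₀(1−n₀) ⇒ h = h₀·(1−n₀)/(1−n)
h = 0.033 × (1 − 0.5)/(1 − 0.1020) = 0.033 × 0.5568 = 0.0184 km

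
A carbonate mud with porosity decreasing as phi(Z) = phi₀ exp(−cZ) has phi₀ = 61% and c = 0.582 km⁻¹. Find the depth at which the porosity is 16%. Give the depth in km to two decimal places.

2.30 km

Invert Athy's law: Z = ln(phi₀/phi) / c
Z = ln(0.61/0.16) / 0.582 = ln(3.812) / 0.582 = 1.3383 / 0.582 = 2.299 km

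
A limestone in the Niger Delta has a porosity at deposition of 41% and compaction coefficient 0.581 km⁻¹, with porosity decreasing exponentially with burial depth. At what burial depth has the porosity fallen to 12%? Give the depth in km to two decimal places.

2.11 km

Invert Athy's law: d = ln(phi₀/phi) / c
d = ln(0.41/0.12) / 0.581 = ln(3.417) / 0.581 = 1.2287 / 0.581 = 2.115 km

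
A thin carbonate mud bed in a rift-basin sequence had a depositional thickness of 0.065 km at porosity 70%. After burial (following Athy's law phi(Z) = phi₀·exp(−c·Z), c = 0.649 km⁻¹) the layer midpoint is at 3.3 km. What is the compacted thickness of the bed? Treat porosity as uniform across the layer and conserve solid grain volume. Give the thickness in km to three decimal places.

Porosity at 3.3 km: phi = 0.7·exp(−0.649×3.3) = 0.0822
Solid-volume conservation: h(1−phi) = h₀(1−phi₀) ⇒ h = h₀·(1−phi₀)/(1−phi)
h = 0.065 × (1 − 0.7)/(1 − 0.0822) = 0.065 × 0.3269 = 0.0212 km

0.021 km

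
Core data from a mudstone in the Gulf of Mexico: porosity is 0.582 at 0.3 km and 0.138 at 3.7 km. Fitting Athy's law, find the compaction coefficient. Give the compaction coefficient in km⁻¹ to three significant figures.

0.423 km⁻¹

Athy: n(d) = n₀ e^(−βd) ⇒ n₁/n₂ = e^{β(d₂−d₁)} ⇒ β = ln(n₁/n₂)/(d₂−d₁)
β = ln(0.582/0.138) / (3.7 − 0.3) = ln(4.217) / 3.4 = 1.4392 / 3.4 = 0.4233 km⁻¹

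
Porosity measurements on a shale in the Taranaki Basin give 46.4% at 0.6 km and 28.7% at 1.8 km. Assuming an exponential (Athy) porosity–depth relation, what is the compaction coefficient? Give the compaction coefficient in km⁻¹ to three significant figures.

0.400 km⁻¹

Athy: φ(Z) = φ₀ e^(−cZ) ⇒ φ₁/φ₂ = e^{c(Z₂−Z₁)} ⇒ c = ln(φ₁/φ₂)/(Z₂−Z₁)
c = ln(0.464/0.287) / (1.8 − 0.6) = ln(1.617) / 1.2 = 0.4804 / 1.2 = 0.4003 km⁻¹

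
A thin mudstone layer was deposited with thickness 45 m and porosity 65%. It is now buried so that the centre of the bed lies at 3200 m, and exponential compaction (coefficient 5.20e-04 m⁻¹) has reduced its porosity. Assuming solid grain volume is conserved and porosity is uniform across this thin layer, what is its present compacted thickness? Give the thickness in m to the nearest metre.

18 m

Working in km (1 km = 1000 m; c in km⁻¹ = c in m⁻¹ × 1000):
Porosity at 3.2 km: φ = 0.65·exp(−0.52×3.2) = 0.1231
Solid-volume conservation: h(1−φ) = h₀(1−φ₀) ⇒ h = h₀·(1−φ₀)/(1−φ)
h = 0.045 × (1 − 0.65)/(1 − 0.1231) = 0.045 × 0.3991 = 0.0180 km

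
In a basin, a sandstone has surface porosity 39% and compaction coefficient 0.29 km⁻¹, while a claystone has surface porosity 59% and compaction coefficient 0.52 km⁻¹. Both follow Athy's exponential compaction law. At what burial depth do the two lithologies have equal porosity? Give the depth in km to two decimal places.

1.80 km

Set phi₀ₐ e^(−βₐZ) = phi₀ᵦ e^(−βᵦZ) ⇒ ln(phi₀ₐ/phi₀ᵦ) = (βₐ − βᵦ)·Z
Z = ln(0.39/0.59) / (0.29 − 0.52) = -0.4140 / -0.23 = 1.800 km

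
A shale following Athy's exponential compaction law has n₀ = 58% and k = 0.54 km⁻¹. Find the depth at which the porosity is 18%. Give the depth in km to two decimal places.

Invert Athy's law: z = ln(n₀/n) / k
z = ln(0.58/0.18) / 0.54 = ln(3.222) / 0.54 = 1.1701 / 0.54 = 2.167 km

2.17 km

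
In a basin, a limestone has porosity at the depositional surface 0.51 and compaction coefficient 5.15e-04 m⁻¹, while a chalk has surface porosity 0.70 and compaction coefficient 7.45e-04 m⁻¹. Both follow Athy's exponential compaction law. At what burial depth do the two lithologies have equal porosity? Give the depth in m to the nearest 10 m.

1380 m

Working in km (1 km = 1000 m; β in km⁻¹ = β in m⁻¹ × 1000):
Set φ₀ₐ e^(−βₐZ) = φ₀ᵦ e^(−βᵦZ) ⇒ ln(φ₀ₐ/φ₀ᵦ) = (βₐ − βᵦ)·Z
Z = ln(0.51/0.7) / (0.515 − 0.745) = -0.3167 / -0.23 = 1.377 km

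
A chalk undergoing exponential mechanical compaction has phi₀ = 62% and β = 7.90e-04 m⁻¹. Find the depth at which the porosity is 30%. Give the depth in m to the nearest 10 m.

920 m

Working in km (1 km = 1000 m; β in km⁻¹ = β in m⁻¹ × 1000):
Invert Athy's law: z = ln(phi₀/phi) / β
z = ln(0.62/0.3) / 0.79 = ln(2.067) / 0.79 = 0.7259 / 0.79 = 0.919 km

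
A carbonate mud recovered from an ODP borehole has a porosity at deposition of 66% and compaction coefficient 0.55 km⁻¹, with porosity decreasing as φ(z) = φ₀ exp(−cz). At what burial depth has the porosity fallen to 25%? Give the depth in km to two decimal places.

1.77 km

Invert Athy's law: z = ln(φ₀/φ) / c
z = ln(0.66/0.25) / 0.55 = ln(2.64) / 0.55 = 0.9708 / 0.55 = 1.765 km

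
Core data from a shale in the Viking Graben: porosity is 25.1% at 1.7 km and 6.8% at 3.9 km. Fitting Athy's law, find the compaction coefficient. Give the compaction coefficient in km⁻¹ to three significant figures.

0.594 km⁻¹

Athy: phi(Z) = phi₀ e^(−cZ) ⇒ phi₁/phi₂ = e^{c(Z₂−Z₁)} ⇒ c = ln(phi₁/phi₂)/(Z₂−Z₁)
c = ln(0.251/0.068) / (3.9 − 1.7) = ln(3.691) / 2.2 = 1.3059 / 2.2 = 0.5936 km⁻¹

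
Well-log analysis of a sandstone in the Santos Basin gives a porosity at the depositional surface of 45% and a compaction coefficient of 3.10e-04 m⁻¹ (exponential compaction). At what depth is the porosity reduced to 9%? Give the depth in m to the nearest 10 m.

5190 m

Working in km (1 km = 1000 m; k in km⁻¹ = k in m⁻¹ × 1000):
Invert Athy's law: d = ln(phi₀/phi) / k
d = ln(0.45/0.09) / 0.31 = ln(5) / 0.31 = 1.6094 / 0.31 = 5.192 km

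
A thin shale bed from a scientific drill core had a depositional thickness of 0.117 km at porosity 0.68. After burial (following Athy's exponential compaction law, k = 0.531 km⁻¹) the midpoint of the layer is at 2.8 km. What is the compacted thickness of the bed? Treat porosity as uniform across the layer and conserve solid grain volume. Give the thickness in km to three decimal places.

Porosity at 2.8 km: n = 0.68·exp(−0.531×2.8) = 0.1537
Solid-volume conservation: h(1−n) = h₀(1−n₀) ⇒ h = h₀·(1−n₀)/(1−n)
h = 0.117 × (1 − 0.68)/(1 − 0.1537) = 0.117 × 0.3781 = 0.0442 km

0.044 km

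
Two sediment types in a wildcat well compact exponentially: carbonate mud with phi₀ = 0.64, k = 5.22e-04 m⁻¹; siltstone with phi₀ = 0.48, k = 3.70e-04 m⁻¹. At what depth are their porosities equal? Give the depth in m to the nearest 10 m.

1890 m

Working in km (1 km = 1000 m; k in km⁻¹ = k in m⁻¹ × 1000):
Set phi₀ₐ e^(−kₐd) = phi₀ᵦ e^(−kᵦd) ⇒ ln(phi₀ₐ/phi₀ᵦ) = (kₐ − kᵦ)·d
d = ln(0.64/0.48) / (0.522 − 0.37) = 0.2877 / 0.152 = 1.893 km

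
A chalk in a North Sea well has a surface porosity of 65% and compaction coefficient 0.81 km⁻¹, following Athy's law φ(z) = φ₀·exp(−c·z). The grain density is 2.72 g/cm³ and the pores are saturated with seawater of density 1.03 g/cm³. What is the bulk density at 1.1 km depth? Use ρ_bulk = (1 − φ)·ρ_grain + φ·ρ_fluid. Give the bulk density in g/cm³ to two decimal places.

Porosity at depth: φ = 0.65·exp(−0.81×1.1) = 0.65×0.4102 = 0.2667
Bulk density: ρ_b = (1−φ)ρ_g + φ·ρ_f = 0.7333×2.72 + 0.2667×1.03
       = 1.995 + 0.275 = 2.269 g/cm³

2.27 g/cm³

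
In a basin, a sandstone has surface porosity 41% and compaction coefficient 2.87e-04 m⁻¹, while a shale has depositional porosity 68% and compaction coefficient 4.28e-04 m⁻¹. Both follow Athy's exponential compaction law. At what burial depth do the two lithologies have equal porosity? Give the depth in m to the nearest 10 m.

Working in km (1 km = 1000 m; β in km⁻¹ = β in m⁻¹ × 1000):
Set φ₀ₐ e^(−βₐZ) = φ₀ᵦ e^(−βᵦZ) ⇒ ln(φ₀ₐ/φ₀ᵦ) = (βₐ − βᵦ)·Z
Z = ln(0.41/0.68) / (0.287 − 0.428) = -0.5059 / -0.141 = 3.588 km

3590 m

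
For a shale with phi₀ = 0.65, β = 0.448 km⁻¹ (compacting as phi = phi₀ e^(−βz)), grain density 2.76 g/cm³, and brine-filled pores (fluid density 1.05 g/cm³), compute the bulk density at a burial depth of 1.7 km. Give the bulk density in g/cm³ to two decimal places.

Porosity at depth: phi = 0.65·exp(−0.448×1.7) = 0.65×0.4669 = 0.3035
Bulk density: ρ_b = (1−phi)ρ_g + phi·ρ_f = 0.6965×2.76 + 0.3035×1.05
       = 1.922 + 0.319 = 2.241 g/cm³

2.24 g/cm³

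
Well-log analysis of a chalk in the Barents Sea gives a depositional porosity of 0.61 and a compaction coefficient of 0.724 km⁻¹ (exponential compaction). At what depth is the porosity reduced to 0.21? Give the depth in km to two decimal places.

Invert Athy's law: d = ln(phi₀/phi) / c
d = ln(0.61/0.21) / 0.724 = ln(2.905) / 0.724 = 1.0664 / 0.724 = 1.473 km

1.47 km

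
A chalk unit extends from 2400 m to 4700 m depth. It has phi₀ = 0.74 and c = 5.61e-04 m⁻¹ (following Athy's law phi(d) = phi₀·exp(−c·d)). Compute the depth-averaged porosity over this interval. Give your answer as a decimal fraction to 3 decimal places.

Working in km (1 km = 1000 m; c in km⁻¹ = c in m⁻¹ × 1000):
⟨phi⟩ = (1/(d₂−d₁)) ∫ phi₀ e^(−cd) dd = phi₀·(e^(−c·d₁) − e^(−c·d₂)) / (c·(d₂−d₁))
e^(−0.561×2.4) = 0.2602; e^(−0.561×4.7) = 0.0716
⟨phi⟩ = 0.74 × (0.2602 − 0.0716) / (0.561 × 2.3) = 0.74 × 0.1462 = 0.1082

0.108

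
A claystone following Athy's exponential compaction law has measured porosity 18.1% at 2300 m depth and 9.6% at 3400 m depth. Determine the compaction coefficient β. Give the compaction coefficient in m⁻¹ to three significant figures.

0.000576 m⁻¹

Working in km (1 km = 1000 m; β in km⁻¹ = β in m⁻¹ × 1000):
Athy: n(z) = n₀ e^(−βz) ⇒ n₁/n₂ = e^{β(z₂−z₁)} ⇒ β = ln(n₁/n₂)/(z₂−z₁)
β = ln(0.181/0.096) / (3.4 − 2.3) = ln(1.885) / 1.1 = 0.6341 / 1.1 = 0.5765 km⁻¹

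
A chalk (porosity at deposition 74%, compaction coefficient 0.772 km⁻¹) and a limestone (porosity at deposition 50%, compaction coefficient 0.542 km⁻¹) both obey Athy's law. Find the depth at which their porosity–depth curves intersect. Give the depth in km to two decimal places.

1.70 km

Set n₀ₐ e^(−cₐZ) = n₀ᵦ e^(−cᵦZ) ⇒ ln(n₀ₐ/n₀ᵦ) = (cₐ − cᵦ)·Z
Z = ln(0.74/0.5) / (0.772 − 0.542) = 0.3920 / 0.23 = 1.705 km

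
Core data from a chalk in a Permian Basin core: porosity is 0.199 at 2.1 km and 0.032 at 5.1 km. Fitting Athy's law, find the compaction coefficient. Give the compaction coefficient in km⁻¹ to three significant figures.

0.609 km⁻¹

Athy: φ(d) = φ₀ e^(−kd) ⇒ φ₁/φ₂ = e^{k(d₂−d₁)} ⇒ k = ln(φ₁/φ₂)/(d₂−d₁)
k = ln(0.199/0.032) / (5.1 − 2.1) = ln(6.219) / 3 = 1.8276 / 3 = 0.6092 km⁻¹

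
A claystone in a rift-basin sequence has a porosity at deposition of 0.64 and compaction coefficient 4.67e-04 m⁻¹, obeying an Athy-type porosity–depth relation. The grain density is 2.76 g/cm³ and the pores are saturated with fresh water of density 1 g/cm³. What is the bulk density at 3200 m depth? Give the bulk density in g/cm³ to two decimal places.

2.51 g/cm³

Working in km (1 km = 1000 m; β in km⁻¹ = β in m⁻¹ × 1000):
Porosity at depth: phi = 0.64·exp(−0.467×3.2) = 0.64×0.2244 = 0.1436
Bulk density: ρ_b = (1−phi)ρ_g + phi·ρ_f = 0.8564×2.76 + 0.1436×1
       = 2.364 + 0.144 = 2.507 g/cm³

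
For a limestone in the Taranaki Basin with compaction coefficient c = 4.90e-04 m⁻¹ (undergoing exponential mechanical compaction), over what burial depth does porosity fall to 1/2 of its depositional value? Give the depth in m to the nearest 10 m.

1410 m

Working in km (1 km = 1000 m; c in km⁻¹ = c in m⁻¹ × 1000):
n/n₀ = 1/2 ⇒ exp(−c·Z) = 1/2 ⇒ Z = ln(2) / c
Z = 0.6931 / 0.49 = 1.415 km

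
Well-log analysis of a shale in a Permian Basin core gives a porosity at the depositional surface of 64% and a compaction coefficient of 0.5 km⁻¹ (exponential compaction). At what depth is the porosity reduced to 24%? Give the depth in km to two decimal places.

Invert Athy's law: Z = ln(φ₀/φ) / β
Z = ln(0.64/0.24) / 0.5 = ln(2.667) / 0.5 = 0.9808 / 0.5 = 1.962 km

1.96 km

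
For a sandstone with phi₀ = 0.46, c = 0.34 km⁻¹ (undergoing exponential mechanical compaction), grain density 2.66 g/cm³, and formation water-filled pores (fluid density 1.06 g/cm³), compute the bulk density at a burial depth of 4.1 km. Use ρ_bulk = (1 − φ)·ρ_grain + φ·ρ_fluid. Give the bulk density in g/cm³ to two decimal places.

2.48 g/cm³

Porosity at depth: phi = 0.46·exp(−0.34×4.1) = 0.46×0.2481 = 0.1141
Bulk density: ρ_b = (1−phi)ρ_g + phi·ρ_f = 0.8859×2.66 + 0.1141×1.06
       = 2.356 + 0.121 = 2.477 g/cm³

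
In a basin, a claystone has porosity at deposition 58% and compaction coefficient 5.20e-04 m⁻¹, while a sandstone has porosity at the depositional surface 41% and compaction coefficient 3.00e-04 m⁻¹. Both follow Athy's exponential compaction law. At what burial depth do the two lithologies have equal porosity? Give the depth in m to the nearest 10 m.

1580 m

Working in km (1 km = 1000 m; k in km⁻¹ = k in m⁻¹ × 1000):
Set φ₀ₐ e^(−kₐd) = φ₀ᵦ e^(−kᵦd) ⇒ ln(φ₀ₐ/φ₀ᵦ) = (kₐ − kᵦ)·d
d = ln(0.58/0.41) / (0.52 − 0.3) = 0.3469 / 0.22 = 1.577 km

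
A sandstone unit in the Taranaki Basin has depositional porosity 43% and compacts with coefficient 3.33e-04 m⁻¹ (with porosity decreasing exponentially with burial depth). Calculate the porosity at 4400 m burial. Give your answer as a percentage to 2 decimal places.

9.93%

Working in km (1 km = 1000 m; β in km⁻¹ = β in m⁻¹ × 1000):
phi = phi₀·exp(−β·d) = 0.43 × exp(−0.333 × 4.4) = 0.43 × exp(−1.465)
  = 0.43 × 0.2310 = 0.0993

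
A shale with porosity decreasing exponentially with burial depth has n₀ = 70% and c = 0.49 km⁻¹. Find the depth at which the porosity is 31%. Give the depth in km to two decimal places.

Invert Athy's law: d = ln(n₀/n) / c
d = ln(0.7/0.31) / 0.49 = ln(2.258) / 0.49 = 0.8145 / 0.49 = 1.662 km

1.66 km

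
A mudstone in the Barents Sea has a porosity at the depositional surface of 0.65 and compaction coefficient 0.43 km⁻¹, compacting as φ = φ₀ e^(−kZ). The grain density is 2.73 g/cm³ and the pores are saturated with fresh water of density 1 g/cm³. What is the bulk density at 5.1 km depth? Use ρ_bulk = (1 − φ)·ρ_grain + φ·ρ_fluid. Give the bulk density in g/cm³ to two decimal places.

Porosity at depth: φ = 0.65·exp(−0.43×5.1) = 0.65×0.1116 = 0.0725
Bulk density: ρ_b = (1−φ)ρ_g + φ·ρ_f = 0.9275×2.73 + 0.0725×1
       = 2.532 + 0.073 = 2.605 g/cm³

2.60 g/cm³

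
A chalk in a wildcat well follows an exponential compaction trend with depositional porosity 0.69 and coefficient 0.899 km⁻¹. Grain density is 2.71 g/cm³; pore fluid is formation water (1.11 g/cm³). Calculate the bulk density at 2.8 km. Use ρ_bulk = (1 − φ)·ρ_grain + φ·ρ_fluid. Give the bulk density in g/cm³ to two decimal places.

2.62 g/cm³

Porosity at depth: phi = 0.69·exp(−0.899×2.8) = 0.69×0.0807 = 0.0557
Bulk density: ρ_b = (1−phi)ρ_g + phi·ρ_f = 0.9443×2.71 + 0.0557×1.11
       = 2.559 + 0.062 = 2.621 g/cm³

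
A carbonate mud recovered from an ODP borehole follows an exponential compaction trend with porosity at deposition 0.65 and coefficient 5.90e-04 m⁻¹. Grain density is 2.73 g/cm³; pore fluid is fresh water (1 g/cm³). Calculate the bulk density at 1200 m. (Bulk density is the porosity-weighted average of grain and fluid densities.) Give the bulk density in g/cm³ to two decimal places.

2.18 g/cm³

Working in km (1 km = 1000 m; β in km⁻¹ = β in m⁻¹ × 1000):
Porosity at depth: n = 0.65·exp(−0.59×1.2) = 0.65×0.4926 = 0.3202
Bulk density: ρ_b = (1−n)ρ_g + n·ρ_f = 0.6798×2.73 + 0.3202×1
       = 1.856 + 0.320 = 2.176 g/cm³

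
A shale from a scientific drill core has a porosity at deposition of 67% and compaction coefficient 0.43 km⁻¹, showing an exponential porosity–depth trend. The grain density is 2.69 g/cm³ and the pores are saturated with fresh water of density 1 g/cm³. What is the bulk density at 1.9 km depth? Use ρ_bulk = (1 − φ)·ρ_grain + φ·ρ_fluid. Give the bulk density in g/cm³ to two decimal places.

Porosity at depth: phi = 0.67·exp(−0.43×1.9) = 0.67×0.4418 = 0.2960
Bulk density: ρ_b = (1−phi)ρ_g + phi·ρ_f = 0.7040×2.69 + 0.2960×1
       = 1.894 + 0.296 = 2.190 g/cm³

2.19 g/cm³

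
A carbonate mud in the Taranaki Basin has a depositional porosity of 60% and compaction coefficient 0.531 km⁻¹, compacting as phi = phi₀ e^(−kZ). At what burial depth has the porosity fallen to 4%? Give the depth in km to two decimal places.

Invert Athy's law: Z = ln(phi₀/phi) / k
Z = ln(0.6/0.04) / 0.531 = ln(15) / 0.531 = 2.7081 / 0.531 = 5.100 km

5.10 km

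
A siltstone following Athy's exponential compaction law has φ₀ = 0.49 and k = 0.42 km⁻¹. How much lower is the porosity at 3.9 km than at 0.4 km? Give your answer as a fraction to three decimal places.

φ(0.4) = 0.49·e^(−0.42×0.4) = 0.4142
φ(3.9) = 0.49·e^(−0.42×3.9) = 0.0952
Δφ = 0.4142 − 0.0952 = 0.3190

0.319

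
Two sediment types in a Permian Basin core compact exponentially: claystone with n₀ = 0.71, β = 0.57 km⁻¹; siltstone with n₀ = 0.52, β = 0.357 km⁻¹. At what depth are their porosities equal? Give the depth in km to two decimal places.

1.46 km

Set n₀ₐ e^(−βₐd) = n₀ᵦ e^(−βᵦd) ⇒ ln(n₀ₐ/n₀ᵦ) = (βₐ − βᵦ)·d
d = ln(0.71/0.52) / (0.57 − 0.357) = 0.3114 / 0.213 = 1.462 km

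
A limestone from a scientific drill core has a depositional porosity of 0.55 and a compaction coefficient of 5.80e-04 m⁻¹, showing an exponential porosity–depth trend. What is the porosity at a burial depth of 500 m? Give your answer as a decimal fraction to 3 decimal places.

Working in km (1 km = 1000 m; k in km⁻¹ = k in m⁻¹ × 1000):
n = n₀·exp(−k·d) = 0.55 × exp(−0.58 × 0.5) = 0.55 × exp(−0.29)
  = 0.55 × 0.7483 = 0.4115

0.412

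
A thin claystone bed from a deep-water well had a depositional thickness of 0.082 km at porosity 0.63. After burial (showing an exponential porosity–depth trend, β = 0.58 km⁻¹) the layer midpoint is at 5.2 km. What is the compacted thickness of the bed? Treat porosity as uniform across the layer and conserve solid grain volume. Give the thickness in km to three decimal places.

0.031 km

Porosity at 5.2 km: n = 0.63·exp(−0.58×5.2) = 0.0309
Solid-volume conservation: h(1−n) = h₀(1−n₀) ⇒ h = h₀·(1−n₀)/(1−n)
h = 0.082 × (1 − 0.63)/(1 − 0.0309) = 0.082 × 0.3818 = 0.0313 km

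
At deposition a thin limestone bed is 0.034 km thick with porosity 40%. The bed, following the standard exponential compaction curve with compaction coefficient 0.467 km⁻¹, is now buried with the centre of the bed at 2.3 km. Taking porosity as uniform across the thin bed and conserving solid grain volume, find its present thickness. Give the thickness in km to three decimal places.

Porosity at 2.3 km: n = 0.4·exp(−0.467×2.3) = 0.1366
Solid-volume conservation: h(1−n) = h₀(1−n₀) ⇒ h = h₀·(1−n₀)/(1−n)
h = 0.034 × (1 − 0.4)/(1 − 0.1366) = 0.034 × 0.6950 = 0.0236 km

0.024 km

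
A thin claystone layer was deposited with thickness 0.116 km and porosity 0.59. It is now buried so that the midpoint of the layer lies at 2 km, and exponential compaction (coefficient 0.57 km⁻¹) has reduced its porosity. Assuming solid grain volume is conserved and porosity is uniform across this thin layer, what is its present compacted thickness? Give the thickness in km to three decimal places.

0.059 km

Porosity at 2 km: phi = 0.59·exp(−0.57×2) = 0.1887
Solid-volume conservation: h(1−phi) = h₀(1−phi₀) ⇒ h = h₀·(1−phi₀)/(1−phi)
h = 0.116 × (1 − 0.59)/(1 − 0.1887) = 0.116 × 0.5054 = 0.0586 km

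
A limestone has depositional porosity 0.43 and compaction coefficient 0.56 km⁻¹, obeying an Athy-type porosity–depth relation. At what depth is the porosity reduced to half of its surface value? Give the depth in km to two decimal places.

1.24 km

phi/phi₀ = 1/2 ⇒ exp(−β·d) = 1/2 ⇒ d = ln(2) / β
d = 0.6931 / 0.56 = 1.238 km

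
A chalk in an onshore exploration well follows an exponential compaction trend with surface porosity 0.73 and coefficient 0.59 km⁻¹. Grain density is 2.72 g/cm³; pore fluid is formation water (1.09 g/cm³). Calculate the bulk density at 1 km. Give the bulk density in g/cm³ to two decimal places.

2.06 g/cm³

Porosity at depth: phi = 0.73·exp(−0.59×1) = 0.73×0.5543 = 0.4047
Bulk density: ρ_b = (1−phi)ρ_g + phi·ρ_f = 0.5953×2.72 + 0.4047×1.09
       = 1.619 + 0.441 = 2.060 g/cm³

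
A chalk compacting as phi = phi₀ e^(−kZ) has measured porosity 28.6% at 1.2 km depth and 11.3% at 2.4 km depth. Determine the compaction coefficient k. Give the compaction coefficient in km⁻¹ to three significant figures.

Athy: phi(Z) = phi₀ e^(−kZ) ⇒ phi₁/phi₂ = e^{k(Z₂−Z₁)} ⇒ k = ln(phi₁/phi₂)/(Z₂−Z₁)
k = ln(0.286/0.113) / (2.4 − 1.2) = ln(2.531) / 1.2 = 0.9286 / 1.2 = 0.7738 km⁻¹

0.774 km⁻¹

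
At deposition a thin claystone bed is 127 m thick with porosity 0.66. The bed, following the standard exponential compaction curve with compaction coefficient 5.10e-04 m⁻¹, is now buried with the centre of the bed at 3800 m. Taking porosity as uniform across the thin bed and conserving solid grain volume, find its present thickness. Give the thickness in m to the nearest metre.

Working in km (1 km = 1000 m; β in km⁻¹ = β in m⁻¹ × 1000):
Porosity at 3.8 km: φ = 0.66·exp(−0.51×3.8) = 0.0950
Solid-volume conservation: h(1−φ) = h₀(1−φ₀) ⇒ h = h₀·(1−φ₀)/(1−φ)
h = 0.127 × (1 − 0.66)/(1 − 0.0950) = 0.127 × 0.3757 = 0.0477 km

48 m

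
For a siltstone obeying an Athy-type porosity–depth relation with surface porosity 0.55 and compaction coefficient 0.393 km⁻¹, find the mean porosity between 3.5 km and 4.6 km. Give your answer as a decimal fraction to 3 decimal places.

⟨φ⟩ = (1/(d₂−d₁)) ∫ φ₀ e^(−cd) dd = φ₀·(e^(−c·d₁) − e^(−c·d₂)) / (c·(d₂−d₁))
e^(−0.393×3.5) = 0.2527; e^(−0.393×4.6) = 0.1640
⟨φ⟩ = 0.55 × (0.2527 − 0.1640) / (0.393 × 1.1) = 0.55 × 0.2052 = 0.1128

0.113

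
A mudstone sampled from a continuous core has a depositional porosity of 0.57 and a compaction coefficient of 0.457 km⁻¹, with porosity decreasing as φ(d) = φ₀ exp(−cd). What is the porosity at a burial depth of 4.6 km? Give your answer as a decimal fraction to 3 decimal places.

0.070

φ = φ₀·exp(−c·d) = 0.57 × exp(−0.457 × 4.6) = 0.57 × exp(−2.102)
  = 0.57 × 0.1222 = 0.0696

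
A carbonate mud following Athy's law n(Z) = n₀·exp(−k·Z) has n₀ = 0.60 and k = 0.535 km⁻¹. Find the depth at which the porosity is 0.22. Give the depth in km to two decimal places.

1.88 km

Invert Athy's law: Z = ln(n₀/n) / k
Z = ln(0.6/0.22) / 0.535 = ln(2.727) / 0.535 = 1.0033 / 0.535 = 1.875 km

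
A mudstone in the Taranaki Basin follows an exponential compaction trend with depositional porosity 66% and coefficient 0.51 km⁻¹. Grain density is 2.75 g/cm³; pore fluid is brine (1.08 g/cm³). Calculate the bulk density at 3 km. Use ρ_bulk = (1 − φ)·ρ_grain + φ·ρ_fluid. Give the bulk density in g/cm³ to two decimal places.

Porosity at depth: phi = 0.66·exp(−0.51×3) = 0.66×0.2165 = 0.1429
Bulk density: ρ_b = (1−phi)ρ_g + phi·ρ_f = 0.8571×2.75 + 0.1429×1.08
       = 2.357 + 0.154 = 2.511 g/cm³

2.51 g/cm³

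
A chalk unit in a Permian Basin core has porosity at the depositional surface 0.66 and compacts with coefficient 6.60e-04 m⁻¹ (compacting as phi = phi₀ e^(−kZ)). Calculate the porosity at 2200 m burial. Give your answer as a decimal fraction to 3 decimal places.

0.155

Working in km (1 km = 1000 m; k in km⁻¹ = k in m⁻¹ × 1000):
phi = phi₀·exp(−k·Z) = 0.66 × exp(−0.66 × 2.2) = 0.66 × exp(−1.452)
  = 0.66 × 0.2341 = 0.1545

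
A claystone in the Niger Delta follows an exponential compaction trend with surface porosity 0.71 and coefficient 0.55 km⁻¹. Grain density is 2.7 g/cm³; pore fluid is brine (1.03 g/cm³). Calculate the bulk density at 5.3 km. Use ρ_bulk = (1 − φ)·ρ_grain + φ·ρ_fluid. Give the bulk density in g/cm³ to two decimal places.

2.64 g/cm³

Porosity at depth: φ = 0.71·exp(−0.55×5.3) = 0.71×0.0542 = 0.0385
Bulk density: ρ_b = (1−φ)ρ_g + φ·ρ_f = 0.9615×2.7 + 0.0385×1.03
       = 2.596 + 0.040 = 2.636 g/cm³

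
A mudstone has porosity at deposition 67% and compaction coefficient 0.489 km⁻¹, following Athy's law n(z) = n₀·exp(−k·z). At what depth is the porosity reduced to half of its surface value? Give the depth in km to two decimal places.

1.42 km

n/n₀ = 1/2 ⇒ exp(−k·z) = 1/2 ⇒ z = ln(2) / k
z = 0.6931 / 0.489 = 1.417 km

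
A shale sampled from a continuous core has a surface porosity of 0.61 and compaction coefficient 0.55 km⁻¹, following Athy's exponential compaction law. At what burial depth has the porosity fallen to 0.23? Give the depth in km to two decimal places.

Invert Athy's law: Z = ln(n₀/n) / c
Z = ln(0.61/0.23) / 0.55 = ln(2.652) / 0.55 = 0.9754 / 0.55 = 1.773 km

1.77 km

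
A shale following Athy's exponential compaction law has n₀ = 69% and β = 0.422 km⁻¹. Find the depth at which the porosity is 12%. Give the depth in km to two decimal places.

4.15 km

Invert Athy's law: z = ln(n₀/n) / β
z = ln(0.69/0.12) / 0.422 = ln(5.75) / 0.422 = 1.7492 / 0.422 = 4.145 km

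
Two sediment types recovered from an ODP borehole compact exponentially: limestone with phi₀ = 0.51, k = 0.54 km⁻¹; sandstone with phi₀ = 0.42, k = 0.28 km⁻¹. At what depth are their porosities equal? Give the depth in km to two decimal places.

Set phi₀ₐ e^(−kₐz) = phi₀ᵦ e^(−kᵦz) ⇒ ln(phi₀ₐ/phi₀ᵦ) = (kₐ − kᵦ)·z
z = ln(0.51/0.42) / (0.54 − 0.28) = 0.1942 / 0.26 = 0.747 km

0.75 km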